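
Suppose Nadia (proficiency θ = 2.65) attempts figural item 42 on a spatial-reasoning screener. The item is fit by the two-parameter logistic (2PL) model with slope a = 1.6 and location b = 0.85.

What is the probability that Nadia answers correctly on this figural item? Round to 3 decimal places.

0.947

P(θ) = 1 / (1 + exp(−a(θ − b)))
Exponent: 1.6 × (2.65 − 0.85) = 2.8800
1/(1 + e^{-2.8800}) = 0.9468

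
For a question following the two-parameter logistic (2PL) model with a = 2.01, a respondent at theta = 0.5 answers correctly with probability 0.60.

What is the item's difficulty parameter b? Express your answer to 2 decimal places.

0.30

P(theta) = 1 / (1 + exp(−a(theta − b)))
logit(0.60) = ln(0.60/0.40) = 0.4055
b = theta − logit/(a) = 0.5 − 0.4055/2.0100 = 0.2983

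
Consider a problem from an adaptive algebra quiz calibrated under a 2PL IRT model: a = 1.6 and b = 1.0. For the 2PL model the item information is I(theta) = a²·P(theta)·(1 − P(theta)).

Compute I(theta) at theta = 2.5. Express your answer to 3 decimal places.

0.195

P = 1/(1+e^{-2.4000}) = 0.9168
P(1−P) = 0.9168 × 0.0832 = 0.0763
I = a² × P(1−P) = 1.6² × 0.0763 = 0.19521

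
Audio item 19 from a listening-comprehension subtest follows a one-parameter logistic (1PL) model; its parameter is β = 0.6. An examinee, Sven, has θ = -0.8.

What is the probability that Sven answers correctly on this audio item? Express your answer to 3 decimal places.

0.198

P(θ) = 1 / (1 + exp(−(θ − β)))
Exponent: (-0.8 − 0.6) = -1.4000
1/(1 + e^{1.4000}) = 0.1978
P = 0.1978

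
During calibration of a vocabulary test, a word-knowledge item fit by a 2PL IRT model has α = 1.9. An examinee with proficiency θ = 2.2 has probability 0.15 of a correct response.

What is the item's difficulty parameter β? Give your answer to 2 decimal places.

3.11

P(θ) = 1 / (1 + exp(−α(θ − β)))
logit(0.15) = ln(0.15/0.85) = -1.7346
β = θ − logit/(α) = 2.2 − (-1.7346)/1.9000 = 3.1129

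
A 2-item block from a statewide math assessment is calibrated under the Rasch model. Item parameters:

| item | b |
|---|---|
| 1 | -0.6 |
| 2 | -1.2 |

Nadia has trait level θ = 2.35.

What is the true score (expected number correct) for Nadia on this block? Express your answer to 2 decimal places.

P(θ) = 1 / (1 + exp(−(θ − b)))
P_1 = 1/(1+e^{-2.9500}) = 0.9503
P_2 = 1/(1+e^{-3.5500}) = 0.9721
E[score] = 0.9503 + 0.9721 = 1.9223

1.92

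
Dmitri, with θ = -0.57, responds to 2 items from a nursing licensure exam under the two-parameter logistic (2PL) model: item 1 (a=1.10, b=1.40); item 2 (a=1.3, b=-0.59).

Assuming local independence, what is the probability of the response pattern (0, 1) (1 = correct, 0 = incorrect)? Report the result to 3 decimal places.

0.454

P(θ) = 1 / (1 + exp(−a(θ − b)))
P_1 = 1/(1+e^{2.1670}) = 0.1028
P_2 = 1/(1+e^{-0.0260}) = 0.5065
L = (1−P_1) × P_2 = 0.8972 × 0.5065 = 0.45446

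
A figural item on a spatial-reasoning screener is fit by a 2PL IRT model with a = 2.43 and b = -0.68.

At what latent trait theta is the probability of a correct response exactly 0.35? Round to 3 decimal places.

P(theta) = 1 / (1 + exp(−a(theta − b)))
logit = ln(0.3500/0.6500) = -0.6190
theta = b + logit/(a) = -0.68 + (-0.6190)/2.4300 = -0.9347

-0.935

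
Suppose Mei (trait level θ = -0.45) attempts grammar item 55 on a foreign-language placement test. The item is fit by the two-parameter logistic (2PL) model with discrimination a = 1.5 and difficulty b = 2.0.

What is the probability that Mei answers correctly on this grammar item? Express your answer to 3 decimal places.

P(θ) = 1 / (1 + exp(−a(θ − b)))
Exponent: 1.5 × (-0.45 − 2.0) = -3.6750
1/(1 + e^{3.6750}) = 0.0247

0.025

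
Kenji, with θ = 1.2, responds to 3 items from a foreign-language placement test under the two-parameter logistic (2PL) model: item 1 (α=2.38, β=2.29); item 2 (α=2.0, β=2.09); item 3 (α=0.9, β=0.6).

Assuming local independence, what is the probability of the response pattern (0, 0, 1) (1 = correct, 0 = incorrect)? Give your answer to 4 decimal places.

P(θ) = 1 / (1 + exp(−α(θ − β)))
P_1 = 1/(1+e^{2.5942}) = 0.0695
P_2 = 1/(1+e^{1.7800}) = 0.1443
P_3 = 1/(1+e^{-0.5400}) = 0.6318
L = (1−P_1) × (1−P_2) × P_3 = 0.9305 × 0.8557 × 0.6318 = 0.50306

0.5031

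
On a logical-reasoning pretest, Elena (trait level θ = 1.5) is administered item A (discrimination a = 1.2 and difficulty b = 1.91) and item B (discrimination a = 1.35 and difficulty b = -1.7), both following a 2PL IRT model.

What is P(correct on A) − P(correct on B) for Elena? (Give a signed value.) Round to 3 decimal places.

-0.607

P(θ) = 1 / (1 + exp(−a(θ − b)))
P_A = 0.3794
P_B = 0.9869
P_A − P_B = -0.6075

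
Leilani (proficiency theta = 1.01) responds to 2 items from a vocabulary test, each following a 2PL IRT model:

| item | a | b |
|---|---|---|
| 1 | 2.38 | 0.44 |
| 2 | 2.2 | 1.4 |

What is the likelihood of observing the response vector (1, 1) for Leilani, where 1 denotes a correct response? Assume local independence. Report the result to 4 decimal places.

0.2368

P(theta) = 1 / (1 + exp(−a(theta − b)))
P_1 = 1/(1+e^{-1.3566}) = 0.7952
P_2 = 1/(1+e^{0.8580}) = 0.2978
L = P_1 × P_2 = 0.7952 × 0.2978 = 0.23678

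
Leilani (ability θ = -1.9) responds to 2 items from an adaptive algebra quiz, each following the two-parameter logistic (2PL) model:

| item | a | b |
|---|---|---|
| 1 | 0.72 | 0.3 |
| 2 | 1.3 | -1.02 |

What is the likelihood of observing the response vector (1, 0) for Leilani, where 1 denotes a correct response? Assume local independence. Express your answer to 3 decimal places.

P(θ) = 1 / (1 + exp(−a(θ − b)))
P_1 = 1/(1+e^{1.5840}) = 0.1702
P_2 = 1/(1+e^{1.1440}) = 0.2416
L = P_1 × (1−P_2) = 0.1702 × 0.7584 = 0.12910

0.129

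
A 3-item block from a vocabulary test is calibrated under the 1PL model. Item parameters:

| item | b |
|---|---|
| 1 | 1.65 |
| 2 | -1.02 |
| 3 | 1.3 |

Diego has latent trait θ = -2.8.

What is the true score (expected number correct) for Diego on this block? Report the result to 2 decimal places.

P(θ) = 1 / (1 + exp(−(θ − b)))
P_1 = 1/(1+e^{4.4500}) = 0.0115
P_2 = 1/(1+e^{1.7800}) = 0.1443
P_3 = 1/(1+e^{4.1000}) = 0.0163
E[score] = 0.0115 + 0.1443 + 0.0163 = 0.1721

0.17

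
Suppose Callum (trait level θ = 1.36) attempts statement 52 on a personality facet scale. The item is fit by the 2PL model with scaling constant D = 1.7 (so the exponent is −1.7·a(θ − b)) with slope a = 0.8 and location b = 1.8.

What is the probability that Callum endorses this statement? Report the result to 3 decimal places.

0.355

P(θ) = 1 / (1 + exp(−D·a(θ − b)))
Exponent: 1.7 × 0.8 × (1.36 − 1.8) = -0.5984
1/(1 + e^{0.5984}) = 0.3547
P = 0.3547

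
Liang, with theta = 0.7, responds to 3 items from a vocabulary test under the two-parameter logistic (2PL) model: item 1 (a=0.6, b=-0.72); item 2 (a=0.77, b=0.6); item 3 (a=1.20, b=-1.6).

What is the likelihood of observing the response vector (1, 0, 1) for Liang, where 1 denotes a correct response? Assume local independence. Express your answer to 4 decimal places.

P(theta) = 1 / (1 + exp(−a(theta − b)))
P_1 = 1/(1+e^{-0.8520}) = 0.7010
P_2 = 1/(1+e^{-0.0770}) = 0.5192
P_3 = 1/(1+e^{-2.7600}) = 0.9405
L = P_1 × (1−P_2) × P_3 = 0.7010 × 0.4808 × 0.9405 = 0.31695

0.3169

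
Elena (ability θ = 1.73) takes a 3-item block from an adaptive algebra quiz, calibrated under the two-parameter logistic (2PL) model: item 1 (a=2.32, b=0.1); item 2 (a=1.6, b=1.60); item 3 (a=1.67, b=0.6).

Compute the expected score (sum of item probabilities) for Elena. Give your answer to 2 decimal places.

P(θ) = 1 / (1 + exp(−a(θ − b)))
P_1 = 1/(1+e^{-3.7816}) = 0.9777
P_2 = 1/(1+e^{-0.2080}) = 0.5518
P_3 = 1/(1+e^{-1.8871}) = 0.8684
E[score] = 0.9777 + 0.5518 + 0.8684 = 2.3980

2.40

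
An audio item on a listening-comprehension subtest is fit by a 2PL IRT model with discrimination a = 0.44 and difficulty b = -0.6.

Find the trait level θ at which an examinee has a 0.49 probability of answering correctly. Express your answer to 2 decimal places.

-0.69

P(θ) = 1 / (1 + exp(−a(θ − b)))
logit = ln(0.4900/0.5100) = -0.0400
θ = b + logit/(a) = -0.6 + (-0.0400)/0.4400 = -0.6909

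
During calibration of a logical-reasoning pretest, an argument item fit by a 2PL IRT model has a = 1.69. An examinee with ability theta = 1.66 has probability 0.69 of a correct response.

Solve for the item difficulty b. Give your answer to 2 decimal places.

1.19

P(theta) = 1 / (1 + exp(−a(theta − b)))
logit(0.69) = ln(0.69/0.31) = 0.8001
b = theta − logit/(a) = 1.66 − 0.8001/1.6900 = 1.1866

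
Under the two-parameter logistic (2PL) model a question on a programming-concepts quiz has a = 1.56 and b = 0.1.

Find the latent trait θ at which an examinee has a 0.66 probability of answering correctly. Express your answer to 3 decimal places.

P(θ) = 1 / (1 + exp(−a(θ − b)))
logit = ln(0.6600/0.3400) = 0.6633
θ = b + logit/(a) = 0.1 + 0.6633/1.5600 = 0.5252

0.525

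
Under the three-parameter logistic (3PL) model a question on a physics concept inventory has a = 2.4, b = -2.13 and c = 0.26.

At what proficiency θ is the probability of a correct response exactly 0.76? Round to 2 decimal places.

P(θ) = c + (1 − c) · 1 / (1 + exp(−a(θ − b)))
Remove guessing floor: (0.76 − 0.26)/(1 − 0.26) = 0.6757
logit = ln(0.6757/0.3243) = 0.7340
θ = b + logit/(a) = -2.13 + 0.7340/2.4000 = -1.8242

-1.82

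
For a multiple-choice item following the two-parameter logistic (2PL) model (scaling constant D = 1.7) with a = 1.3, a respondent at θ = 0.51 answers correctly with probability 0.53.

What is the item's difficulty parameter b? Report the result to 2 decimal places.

P(θ) = 1 / (1 + exp(−D·a(θ − b)))
logit(0.53) = ln(0.53/0.47) = 0.1201
b = θ − logit/(1.7·a) = 0.51 − 0.1201/2.2100 = 0.4556

0.46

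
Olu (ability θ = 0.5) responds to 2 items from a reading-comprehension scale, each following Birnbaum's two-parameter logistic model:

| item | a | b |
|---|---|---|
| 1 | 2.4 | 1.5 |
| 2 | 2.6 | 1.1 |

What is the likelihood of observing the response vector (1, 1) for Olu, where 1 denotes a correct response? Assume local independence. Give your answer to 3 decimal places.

0.014

P(θ) = 1 / (1 + exp(−a(θ − b)))
P_1 = 1/(1+e^{2.4000}) = 0.0832
P_2 = 1/(1+e^{1.5600}) = 0.1736
L = P_1 × P_2 = 0.0832 × 0.1736 = 0.01444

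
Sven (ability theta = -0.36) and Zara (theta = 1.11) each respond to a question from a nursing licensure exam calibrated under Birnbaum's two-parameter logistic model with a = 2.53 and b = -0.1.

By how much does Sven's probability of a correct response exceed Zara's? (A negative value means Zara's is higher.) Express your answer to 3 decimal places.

P(theta) = 1 / (1 + exp(−a(theta − b)))
P(Sven) = 0.3412  [exponent -0.6578]
P(Zara) = 0.9553  [exponent 3.0613]
Difference = 0.3412 − 0.9553 = -0.6140

-0.614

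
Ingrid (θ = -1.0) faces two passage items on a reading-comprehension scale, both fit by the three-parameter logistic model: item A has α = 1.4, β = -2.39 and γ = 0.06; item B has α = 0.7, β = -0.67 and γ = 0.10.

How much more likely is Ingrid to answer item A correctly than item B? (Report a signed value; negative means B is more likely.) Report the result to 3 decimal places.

0.384

P(θ) = γ + (1 − γ) · 1 / (1 + exp(−α(θ − β)))
P_A = 0.8825
P_B = 0.4983
P_A − P_B = 0.3843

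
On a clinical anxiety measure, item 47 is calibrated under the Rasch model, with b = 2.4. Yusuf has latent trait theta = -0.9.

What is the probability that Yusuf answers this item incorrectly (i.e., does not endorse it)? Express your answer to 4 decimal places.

0.9644

P(theta) = 1 / (1 + exp(−(theta − b)))
Exponent: (-0.9 − 2.4) = -3.3000
1/(1 + e^{3.3000}) = 0.0356
P = 0.0356
P(incorrect) = 1 − 0.0356 = 0.9644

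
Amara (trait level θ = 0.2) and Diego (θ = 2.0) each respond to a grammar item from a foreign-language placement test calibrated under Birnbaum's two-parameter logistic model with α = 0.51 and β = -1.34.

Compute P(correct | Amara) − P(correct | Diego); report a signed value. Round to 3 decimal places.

-0.159

P(θ) = 1 / (1 + exp(−α(θ − β)))
P(Amara) = 0.6868  [exponent 0.7854]
P(Diego) = 0.8460  [exponent 1.7034]
Difference = 0.6868 − 0.8460 = -0.1591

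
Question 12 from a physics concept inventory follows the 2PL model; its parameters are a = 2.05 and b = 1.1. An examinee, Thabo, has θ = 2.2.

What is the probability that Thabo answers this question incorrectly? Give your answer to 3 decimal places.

P(θ) = 1 / (1 + exp(−a(θ − b)))
Exponent: 2.05 × (2.2 − 1.1) = 2.2550
1/(1 + e^{-2.2550}) = 0.9051
P(incorrect) = 1 − 0.9051 = 0.0949

0.095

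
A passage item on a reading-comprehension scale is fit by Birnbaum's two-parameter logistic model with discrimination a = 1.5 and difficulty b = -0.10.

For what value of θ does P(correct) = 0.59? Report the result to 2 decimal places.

P(θ) = 1 / (1 + exp(−a(θ − b)))
logit = ln(0.5900/0.4100) = 0.3640
θ = b + logit/(a) = -0.10 + 0.3640/1.5000 = 0.1426

0.14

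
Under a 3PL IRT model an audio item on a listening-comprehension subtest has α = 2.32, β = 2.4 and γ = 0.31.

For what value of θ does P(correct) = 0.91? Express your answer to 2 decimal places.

3.22

P(θ) = γ + (1 − γ) · 1 / (1 + exp(−α(θ − β)))
Remove guessing floor: (0.91 − 0.31)/(1 − 0.31) = 0.8696
logit = ln(0.8696/0.1304) = 1.8971
θ = β + logit/(α) = 2.4 + 1.8971/2.3200 = 3.2177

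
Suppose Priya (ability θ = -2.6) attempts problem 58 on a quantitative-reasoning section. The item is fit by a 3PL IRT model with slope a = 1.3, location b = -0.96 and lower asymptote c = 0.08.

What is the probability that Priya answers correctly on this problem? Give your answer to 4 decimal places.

P(θ) = c + (1 − c) · 1 / (1 + exp(−a(θ − b)))
Exponent: 1.3 × (-2.6 − (-0.96)) = -2.1320
1/(1 + e^{2.1320}) = 0.1060
P = 0.08 + 0.92 × 0.1060 = 0.1775

0.1775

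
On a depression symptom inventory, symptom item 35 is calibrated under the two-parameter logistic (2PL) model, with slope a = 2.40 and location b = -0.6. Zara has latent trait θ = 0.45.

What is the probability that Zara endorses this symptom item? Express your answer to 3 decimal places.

P(θ) = 1 / (1 + exp(−a(θ − b)))
Exponent: 2.40 × (0.45 − (-0.6)) = 2.5200
1/(1 + e^{-2.5200}) = 0.9255

0.926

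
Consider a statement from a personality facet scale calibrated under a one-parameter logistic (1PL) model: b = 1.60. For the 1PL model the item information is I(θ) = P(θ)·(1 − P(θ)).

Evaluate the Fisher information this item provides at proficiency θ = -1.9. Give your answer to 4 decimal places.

0.0285

P = 1/(1+e^{3.5000}) = 0.0293
P(1−P) = 0.0293 × 0.9707 = 0.0285
I = P(1−P) = 0.02845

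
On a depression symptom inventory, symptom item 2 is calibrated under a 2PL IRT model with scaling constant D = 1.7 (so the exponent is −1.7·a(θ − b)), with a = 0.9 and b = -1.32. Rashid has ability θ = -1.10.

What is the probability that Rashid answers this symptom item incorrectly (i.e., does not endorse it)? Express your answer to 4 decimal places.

P(θ) = 1 / (1 + exp(−D·a(θ − b)))
Exponent: 1.7 × 0.9 × (-1.10 − (-1.32)) = 0.3366
1/(1 + e^{-0.3366}) = 0.5834
P = 0.5834
P(incorrect) = 1 − 0.5834 = 0.4166

0.4166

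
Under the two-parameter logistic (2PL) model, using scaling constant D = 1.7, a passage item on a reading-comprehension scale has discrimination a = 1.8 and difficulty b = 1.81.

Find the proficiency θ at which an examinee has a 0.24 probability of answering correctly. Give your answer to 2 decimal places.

P(θ) = 1 / (1 + exp(−D·a(θ − b)))
logit = ln(0.2400/0.7600) = -1.1527
θ = b + logit/(1.7·a) = 1.81 + (-1.1527)/3.0600 = 1.4333

1.43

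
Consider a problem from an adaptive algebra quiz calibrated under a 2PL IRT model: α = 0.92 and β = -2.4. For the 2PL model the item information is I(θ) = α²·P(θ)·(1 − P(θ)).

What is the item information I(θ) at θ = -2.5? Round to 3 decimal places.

0.211

P = 1/(1+e^{0.0920}) = 0.4770
P(1−P) = 0.4770 × 0.5230 = 0.2495
I = α² × P(1−P) = 0.92² × 0.2495 = 0.21115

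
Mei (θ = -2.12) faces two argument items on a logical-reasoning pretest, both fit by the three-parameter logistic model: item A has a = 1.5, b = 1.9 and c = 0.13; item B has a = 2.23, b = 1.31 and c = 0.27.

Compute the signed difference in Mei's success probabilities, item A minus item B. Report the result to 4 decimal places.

-0.1383

P(θ) = c + (1 − c) · 1 / (1 + exp(−a(θ − b)))
P_A = 0.1321
P_B = 0.2703
P_A − P_B = -0.1383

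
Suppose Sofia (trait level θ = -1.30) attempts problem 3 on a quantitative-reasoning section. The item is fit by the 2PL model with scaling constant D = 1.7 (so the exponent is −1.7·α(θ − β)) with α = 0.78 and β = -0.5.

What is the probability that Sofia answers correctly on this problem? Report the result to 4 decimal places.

P(θ) = 1 / (1 + exp(−D·α(θ − β)))
Exponent: 1.7 × 0.78 × (-1.30 − (-0.5)) = -1.0608
1/(1 + e^{1.0608}) = 0.2572
P = 0.2572

0.2572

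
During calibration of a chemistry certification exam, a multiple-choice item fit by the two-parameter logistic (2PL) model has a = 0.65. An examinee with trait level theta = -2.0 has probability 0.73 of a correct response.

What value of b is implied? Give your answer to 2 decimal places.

P(theta) = 1 / (1 + exp(−a(theta − b)))
logit(0.73) = ln(0.73/0.27) = 0.9946
b = theta − logit/(a) = -2.0 − 0.9946/0.6500 = -3.5302

-3.53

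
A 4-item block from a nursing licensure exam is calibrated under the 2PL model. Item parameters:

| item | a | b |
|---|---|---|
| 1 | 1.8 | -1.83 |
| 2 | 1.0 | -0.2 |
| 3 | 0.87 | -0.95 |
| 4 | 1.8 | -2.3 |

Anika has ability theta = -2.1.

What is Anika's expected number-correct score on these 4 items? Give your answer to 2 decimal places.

P(theta) = 1 / (1 + exp(−a(theta − b)))
P_1 = 1/(1+e^{0.4860}) = 0.3808
P_2 = 1/(1+e^{1.9000}) = 0.1301
P_3 = 1/(1+e^{1.0005}) = 0.2688
P_4 = 1/(1+e^{-0.3600}) = 0.5890
E[score] = 0.3808 + 0.1301 + 0.2688 + 0.5890 = 1.3688

1.37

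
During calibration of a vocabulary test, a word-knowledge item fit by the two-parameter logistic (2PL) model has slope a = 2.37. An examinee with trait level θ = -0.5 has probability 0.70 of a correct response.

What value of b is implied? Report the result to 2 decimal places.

P(θ) = 1 / (1 + exp(−a(θ − b)))
logit(0.70) = ln(0.70/0.30) = 0.8473
b = θ − logit/(a) = -0.5 − 0.8473/2.3700 = -0.8575

-0.86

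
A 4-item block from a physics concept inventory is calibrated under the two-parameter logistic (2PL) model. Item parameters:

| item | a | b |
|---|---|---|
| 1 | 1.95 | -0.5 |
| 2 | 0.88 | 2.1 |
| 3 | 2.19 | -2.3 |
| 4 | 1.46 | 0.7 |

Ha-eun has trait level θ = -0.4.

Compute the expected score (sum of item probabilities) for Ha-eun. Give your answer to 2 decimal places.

P(θ) = 1 / (1 + exp(−a(θ − b)))
P_1 = 1/(1+e^{-0.1950}) = 0.5486
P_2 = 1/(1+e^{2.2000}) = 0.0998
P_3 = 1/(1+e^{-4.1610}) = 0.9846
P_4 = 1/(1+e^{1.6060}) = 0.1671
E[score] = 0.5486 + 0.0998 + 0.9846 + 0.1671 = 1.8001

1.80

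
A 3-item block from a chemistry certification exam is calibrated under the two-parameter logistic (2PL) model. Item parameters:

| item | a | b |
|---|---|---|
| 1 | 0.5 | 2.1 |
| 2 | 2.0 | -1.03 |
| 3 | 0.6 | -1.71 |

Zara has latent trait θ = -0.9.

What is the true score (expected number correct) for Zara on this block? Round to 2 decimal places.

1.37

P(θ) = 1 / (1 + exp(−a(θ − b)))
P_1 = 1/(1+e^{1.5000}) = 0.1824
P_2 = 1/(1+e^{-0.2600}) = 0.5646
P_3 = 1/(1+e^{-0.4860}) = 0.6192
E[score] = 0.1824 + 0.5646 + 0.6192 = 1.3662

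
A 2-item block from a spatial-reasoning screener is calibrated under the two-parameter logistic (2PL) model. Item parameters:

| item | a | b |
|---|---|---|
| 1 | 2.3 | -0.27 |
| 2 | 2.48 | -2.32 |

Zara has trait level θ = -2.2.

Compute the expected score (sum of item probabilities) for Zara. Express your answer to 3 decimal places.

P(θ) = 1 / (1 + exp(−a(θ − b)))
P_1 = 1/(1+e^{4.4390}) = 0.0117
P_2 = 1/(1+e^{-0.2976}) = 0.5739
E[score] = 0.0117 + 0.5739 = 0.5855

0.586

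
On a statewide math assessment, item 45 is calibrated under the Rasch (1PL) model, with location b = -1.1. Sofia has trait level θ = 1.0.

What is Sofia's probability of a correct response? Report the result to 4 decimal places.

P(θ) = 1 / (1 + exp(−(θ − b)))
Exponent: (1.0 − (-1.1)) = 2.1000
1/(1 + e^{-2.1000}) = 0.8909
P = 0.8909

0.8909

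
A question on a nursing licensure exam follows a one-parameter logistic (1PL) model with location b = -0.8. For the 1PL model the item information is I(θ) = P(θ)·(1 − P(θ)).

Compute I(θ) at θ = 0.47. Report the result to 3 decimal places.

0.171

P = 1/(1+e^{-1.2700}) = 0.7807
P(1−P) = 0.7807 × 0.2193 = 0.1712
I = P(1−P) = 0.17118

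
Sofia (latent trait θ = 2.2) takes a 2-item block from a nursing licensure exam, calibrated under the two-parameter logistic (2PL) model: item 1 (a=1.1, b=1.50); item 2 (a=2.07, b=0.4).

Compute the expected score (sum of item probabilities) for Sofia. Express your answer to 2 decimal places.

1.66

P(θ) = 1 / (1 + exp(−a(θ − b)))
P_1 = 1/(1+e^{-0.7700}) = 0.6835
P_2 = 1/(1+e^{-3.7260}) = 0.9765
E[score] = 0.6835 + 0.9765 = 1.6600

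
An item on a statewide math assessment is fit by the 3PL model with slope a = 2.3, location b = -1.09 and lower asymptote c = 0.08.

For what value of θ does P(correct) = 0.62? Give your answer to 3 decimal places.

-0.937

P(θ) = c + (1 − c) · 1 / (1 + exp(−a(θ − b)))
Remove guessing floor: (0.62 − 0.08)/(1 − 0.08) = 0.5870
logit = ln(0.5870/0.4130) = 0.3514
θ = b + logit/(a) = -1.09 + 0.3514/2.3000 = -0.9372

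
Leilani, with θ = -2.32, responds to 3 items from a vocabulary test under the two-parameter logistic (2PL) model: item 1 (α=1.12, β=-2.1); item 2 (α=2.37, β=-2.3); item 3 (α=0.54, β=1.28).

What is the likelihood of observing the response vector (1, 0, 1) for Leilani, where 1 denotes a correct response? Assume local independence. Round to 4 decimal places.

0.0281

P(θ) = 1 / (1 + exp(−α(θ − β)))
P_1 = 1/(1+e^{0.2464}) = 0.4387
P_2 = 1/(1+e^{0.0474}) = 0.4882
P_3 = 1/(1+e^{1.9440}) = 0.1252
L = P_1 × (1−P_2) × P_3 = 0.4387 × 0.5118 × 0.1252 = 0.02812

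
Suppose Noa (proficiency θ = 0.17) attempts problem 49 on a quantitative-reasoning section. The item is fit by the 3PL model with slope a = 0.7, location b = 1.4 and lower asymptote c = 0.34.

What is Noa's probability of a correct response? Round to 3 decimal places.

P(θ) = c + (1 − c) · 1 / (1 + exp(−a(θ − b)))
Exponent: 0.7 × (0.17 − 1.4) = -0.8610
1/(1 + e^{0.8610}) = 0.2971
P = 0.34 + 0.66 × 0.2971 = 0.5361

0.536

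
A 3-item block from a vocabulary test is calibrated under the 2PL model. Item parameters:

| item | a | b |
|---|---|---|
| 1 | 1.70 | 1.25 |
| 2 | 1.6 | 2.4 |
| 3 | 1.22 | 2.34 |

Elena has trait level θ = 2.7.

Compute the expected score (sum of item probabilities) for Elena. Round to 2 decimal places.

2.15

P(θ) = 1 / (1 + exp(−a(θ − b)))
P_1 = 1/(1+e^{-2.4650}) = 0.9217
P_2 = 1/(1+e^{-0.4800}) = 0.6177
P_3 = 1/(1+e^{-0.4392}) = 0.6081
E[score] = 0.9217 + 0.6177 + 0.6081 = 2.1475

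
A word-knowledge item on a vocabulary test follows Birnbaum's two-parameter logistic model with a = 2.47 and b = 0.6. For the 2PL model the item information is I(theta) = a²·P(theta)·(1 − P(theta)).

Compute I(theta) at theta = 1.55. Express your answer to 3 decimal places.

P = 1/(1+e^{-2.3465}) = 0.9127
P(1−P) = 0.9127 × 0.0873 = 0.0797
I = a² × P(1−P) = 2.47² × 0.0797 = 0.48634

0.486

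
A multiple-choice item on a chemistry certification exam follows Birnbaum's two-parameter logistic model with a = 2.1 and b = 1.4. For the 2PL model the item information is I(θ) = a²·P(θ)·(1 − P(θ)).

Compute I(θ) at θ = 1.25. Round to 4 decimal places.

P = 1/(1+e^{0.3150}) = 0.4219
P(1−P) = 0.4219 × 0.5781 = 0.2439
I = a² × P(1−P) = 2.1² × 0.2439 = 1.07560

1.0756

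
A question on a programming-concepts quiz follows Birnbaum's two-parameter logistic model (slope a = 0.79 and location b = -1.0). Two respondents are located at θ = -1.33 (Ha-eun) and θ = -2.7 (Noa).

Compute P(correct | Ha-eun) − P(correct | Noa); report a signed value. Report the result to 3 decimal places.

P(θ) = 1 / (1 + exp(−a(θ − b)))
P(Ha-eun) = 0.4352  [exponent -0.2607]
P(Noa) = 0.2070  [exponent -1.3430]
Difference = 0.4352 − 0.2070 = 0.2282

0.228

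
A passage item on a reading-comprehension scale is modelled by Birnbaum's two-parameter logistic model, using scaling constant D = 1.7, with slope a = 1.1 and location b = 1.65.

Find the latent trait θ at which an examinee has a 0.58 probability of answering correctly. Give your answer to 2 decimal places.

1.82

P(θ) = 1 / (1 + exp(−D·a(θ − b)))
logit = ln(0.5800/0.4200) = 0.3228
θ = b + logit/(1.7·a) = 1.65 + 0.3228/1.8700 = 1.8226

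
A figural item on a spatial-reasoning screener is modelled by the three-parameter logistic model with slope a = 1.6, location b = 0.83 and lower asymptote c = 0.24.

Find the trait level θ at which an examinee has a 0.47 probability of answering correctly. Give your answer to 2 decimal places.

0.31

P(θ) = c + (1 − c) · 1 / (1 + exp(−a(θ − b)))
Remove guessing floor: (0.47 − 0.24)/(1 − 0.24) = 0.3026
logit = ln(0.3026/0.6974) = -0.8348
θ = b + logit/(a) = 0.83 + (-0.8348)/1.6000 = 0.3083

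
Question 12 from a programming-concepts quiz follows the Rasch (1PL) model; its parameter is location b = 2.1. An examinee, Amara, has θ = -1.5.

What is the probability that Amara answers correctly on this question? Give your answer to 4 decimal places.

P(θ) = 1 / (1 + exp(−(θ − b)))
Exponent: (-1.5 − 2.1) = -3.6000
1/(1 + e^{3.6000}) = 0.0266
P = 0.0266

0.0266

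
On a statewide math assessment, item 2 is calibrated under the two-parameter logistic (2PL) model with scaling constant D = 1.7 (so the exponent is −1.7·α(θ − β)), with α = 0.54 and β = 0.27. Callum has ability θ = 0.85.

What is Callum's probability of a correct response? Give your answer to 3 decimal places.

P(θ) = 1 / (1 + exp(−D·α(θ − β)))
Exponent: 1.7 × 0.54 × (0.85 − 0.27) = 0.5324
1/(1 + e^{-0.5324}) = 0.6301
P = 0.6301

0.630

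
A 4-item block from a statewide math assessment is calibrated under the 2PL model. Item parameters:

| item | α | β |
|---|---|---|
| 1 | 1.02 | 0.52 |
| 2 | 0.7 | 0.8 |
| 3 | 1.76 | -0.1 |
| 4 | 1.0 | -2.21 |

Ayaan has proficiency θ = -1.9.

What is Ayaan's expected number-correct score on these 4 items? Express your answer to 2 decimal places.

P(θ) = 1 / (1 + exp(−α(θ − β)))
P_1 = 1/(1+e^{2.4684}) = 0.0781
P_2 = 1/(1+e^{1.8900}) = 0.1312
P_3 = 1/(1+e^{3.1680}) = 0.0404
P_4 = 1/(1+e^{-0.3100}) = 0.5769
E[score] = 0.0781 + 0.1312 + 0.0404 + 0.5769 = 0.8266

0.83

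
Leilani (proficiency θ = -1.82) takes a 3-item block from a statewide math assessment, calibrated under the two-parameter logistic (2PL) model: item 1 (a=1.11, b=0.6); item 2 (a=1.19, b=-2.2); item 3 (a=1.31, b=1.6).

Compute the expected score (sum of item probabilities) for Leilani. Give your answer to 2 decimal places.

0.69

P(θ) = 1 / (1 + exp(−a(θ − b)))
P_1 = 1/(1+e^{2.6862}) = 0.0638
P_2 = 1/(1+e^{-0.4522}) = 0.6112
P_3 = 1/(1+e^{4.4802}) = 0.0112
E[score] = 0.0638 + 0.6112 + 0.0112 = 0.6862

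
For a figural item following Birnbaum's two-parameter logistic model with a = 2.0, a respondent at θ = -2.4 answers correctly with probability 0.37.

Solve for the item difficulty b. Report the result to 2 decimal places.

P(θ) = 1 / (1 + exp(−a(θ − b)))
logit(0.37) = ln(0.37/0.63) = -0.5322
b = θ − logit/(a) = -2.4 − (-0.5322)/2.0000 = -2.1339

-2.13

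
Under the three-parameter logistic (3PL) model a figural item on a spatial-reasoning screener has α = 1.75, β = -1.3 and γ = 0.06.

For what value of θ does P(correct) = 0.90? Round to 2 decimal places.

-0.08

P(θ) = γ + (1 − γ) · 1 / (1 + exp(−α(θ − β)))
Remove guessing floor: (0.90 − 0.06)/(1 − 0.06) = 0.8936
logit = ln(0.8936/0.1064) = 2.1282
θ = β + logit/(α) = -1.3 + 2.1282/1.7500 = -0.0839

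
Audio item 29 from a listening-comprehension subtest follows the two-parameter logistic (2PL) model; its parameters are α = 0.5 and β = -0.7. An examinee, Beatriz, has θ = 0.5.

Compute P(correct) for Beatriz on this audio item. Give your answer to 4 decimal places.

0.6457

P(θ) = 1 / (1 + exp(−α(θ − β)))
Exponent: 0.5 × (0.5 − (-0.7)) = 0.6000
1/(1 + e^{-0.6000}) = 0.6457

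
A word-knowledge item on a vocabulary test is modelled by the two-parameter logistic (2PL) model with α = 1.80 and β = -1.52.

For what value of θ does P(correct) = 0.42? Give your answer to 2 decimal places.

P(θ) = 1 / (1 + exp(−α(θ − β)))
logit = ln(0.4200/0.5800) = -0.3228
θ = β + logit/(α) = -1.52 + (-0.3228)/1.8000 = -1.6993

-1.70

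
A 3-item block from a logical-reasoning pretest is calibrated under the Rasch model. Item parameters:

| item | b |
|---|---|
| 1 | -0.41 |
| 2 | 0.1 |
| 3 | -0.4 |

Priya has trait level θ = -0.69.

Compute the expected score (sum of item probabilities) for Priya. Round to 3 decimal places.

1.171

P(θ) = 1 / (1 + exp(−(θ − b)))
P_1 = 1/(1+e^{0.2800}) = 0.4305
P_2 = 1/(1+e^{0.7900}) = 0.3122
P_3 = 1/(1+e^{0.2900}) = 0.4280
E[score] = 0.4305 + 0.3122 + 0.4280 = 1.1706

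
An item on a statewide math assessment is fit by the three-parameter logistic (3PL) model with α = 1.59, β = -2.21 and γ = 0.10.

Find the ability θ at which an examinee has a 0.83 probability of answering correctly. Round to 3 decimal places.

P(θ) = γ + (1 − γ) · 1 / (1 + exp(−α(θ − β)))
Remove guessing floor: (0.83 − 0.10)/(1 − 0.10) = 0.8111
logit = ln(0.8111/0.1889) = 1.4572
θ = β + logit/(α) = -2.21 + 1.4572/1.5900 = -1.2935

-1.293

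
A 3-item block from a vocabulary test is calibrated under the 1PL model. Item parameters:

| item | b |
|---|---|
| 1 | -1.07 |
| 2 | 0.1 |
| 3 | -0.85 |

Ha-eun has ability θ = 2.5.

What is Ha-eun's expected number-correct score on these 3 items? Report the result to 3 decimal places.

P(θ) = 1 / (1 + exp(−(θ − b)))
P_1 = 1/(1+e^{-3.5700}) = 0.9726
P_2 = 1/(1+e^{-2.4000}) = 0.9168
P_3 = 1/(1+e^{-3.3500}) = 0.9661
E[score] = 0.9726 + 0.9168 + 0.9661 = 2.8555

2.856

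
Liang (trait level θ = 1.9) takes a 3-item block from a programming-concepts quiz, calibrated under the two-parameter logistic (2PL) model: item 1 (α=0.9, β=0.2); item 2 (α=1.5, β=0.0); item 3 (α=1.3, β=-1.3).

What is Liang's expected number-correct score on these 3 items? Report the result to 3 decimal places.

P(θ) = 1 / (1 + exp(−α(θ − β)))
P_1 = 1/(1+e^{-1.5300}) = 0.8220
P_2 = 1/(1+e^{-2.8500}) = 0.9453
P_3 = 1/(1+e^{-4.1600}) = 0.9846
E[score] = 0.8220 + 0.9453 + 0.9846 = 2.7520

2.752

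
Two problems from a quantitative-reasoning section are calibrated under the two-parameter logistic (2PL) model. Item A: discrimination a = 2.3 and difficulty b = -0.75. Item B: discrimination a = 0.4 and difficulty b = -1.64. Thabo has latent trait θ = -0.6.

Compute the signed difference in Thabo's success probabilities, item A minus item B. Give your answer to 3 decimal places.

P(θ) = 1 / (1 + exp(−a(θ − b)))
P_A = 0.5854
P_B = 0.6025
P_A − P_B = -0.0171

-0.017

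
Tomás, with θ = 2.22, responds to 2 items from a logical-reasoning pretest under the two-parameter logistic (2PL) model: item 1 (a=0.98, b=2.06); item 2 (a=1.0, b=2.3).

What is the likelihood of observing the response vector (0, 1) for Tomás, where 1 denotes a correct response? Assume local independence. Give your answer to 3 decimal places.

P(θ) = 1 / (1 + exp(−a(θ − b)))
P_1 = 1/(1+e^{-0.1568}) = 0.5391
P_2 = 1/(1+e^{0.0800}) = 0.4800
L = (1−P_1) × P_2 = 0.4609 × 0.4800 = 0.22123

0.221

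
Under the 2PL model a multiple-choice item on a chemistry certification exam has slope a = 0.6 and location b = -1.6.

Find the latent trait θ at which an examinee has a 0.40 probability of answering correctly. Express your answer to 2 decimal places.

-2.28

P(θ) = 1 / (1 + exp(−a(θ − b)))
logit = ln(0.4000/0.6000) = -0.4055
θ = b + logit/(a) = -1.6 + (-0.4055)/0.6000 = -2.2758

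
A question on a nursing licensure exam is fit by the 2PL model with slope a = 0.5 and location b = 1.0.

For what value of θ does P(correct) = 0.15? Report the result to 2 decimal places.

P(θ) = 1 / (1 + exp(−a(θ − b)))
logit = ln(0.1500/0.8500) = -1.7346
θ = b + logit/(a) = 1.0 + (-1.7346)/0.5000 = -2.4692

-2.47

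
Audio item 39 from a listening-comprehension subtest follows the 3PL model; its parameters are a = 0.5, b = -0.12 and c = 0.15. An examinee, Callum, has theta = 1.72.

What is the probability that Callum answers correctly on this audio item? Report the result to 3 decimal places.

0.758

P(theta) = c + (1 − c) · 1 / (1 + exp(−a(theta − b)))
Exponent: 0.5 × (1.72 − (-0.12)) = 0.9200
1/(1 + e^{-0.9200}) = 0.7150
P = 0.15 + 0.85 × 0.7150 = 0.7578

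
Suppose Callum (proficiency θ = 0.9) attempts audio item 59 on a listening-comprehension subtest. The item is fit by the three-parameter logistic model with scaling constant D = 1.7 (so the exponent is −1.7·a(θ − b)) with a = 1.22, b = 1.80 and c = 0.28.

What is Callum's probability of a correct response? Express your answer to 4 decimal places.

0.3764

P(θ) = c + (1 − c) · 1 / (1 + exp(−D·a(θ − b)))
Exponent: 1.7 × 1.22 × (0.9 − 1.80) = -1.8666
1/(1 + e^{1.8666}) = 0.1339
P = 0.28 + 0.72 × 0.1339 = 0.3764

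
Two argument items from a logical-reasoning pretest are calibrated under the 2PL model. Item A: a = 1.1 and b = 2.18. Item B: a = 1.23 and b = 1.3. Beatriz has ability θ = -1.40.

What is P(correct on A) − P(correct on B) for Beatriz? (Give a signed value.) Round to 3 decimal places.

P(θ) = 1 / (1 + exp(−a(θ − b)))
P_A = 0.0191
P_B = 0.0349
P_A − P_B = -0.0157

-0.016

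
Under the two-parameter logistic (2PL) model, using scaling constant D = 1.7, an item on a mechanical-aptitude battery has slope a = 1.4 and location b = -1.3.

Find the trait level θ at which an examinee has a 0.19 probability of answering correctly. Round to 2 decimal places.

-1.91

P(θ) = 1 / (1 + exp(−D·a(θ − b)))
logit = ln(0.1900/0.8100) = -1.4500
θ = b + logit/(1.7·a) = -1.3 + (-1.4500)/2.3800 = -1.9092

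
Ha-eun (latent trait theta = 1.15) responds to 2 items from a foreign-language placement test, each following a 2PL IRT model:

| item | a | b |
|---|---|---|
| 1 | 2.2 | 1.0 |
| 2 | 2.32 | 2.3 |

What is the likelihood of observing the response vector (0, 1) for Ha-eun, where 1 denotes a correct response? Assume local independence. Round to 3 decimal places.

P(theta) = 1 / (1 + exp(−a(theta − b)))
P_1 = 1/(1+e^{-0.3300}) = 0.5818
P_2 = 1/(1+e^{2.6680}) = 0.0649
L = (1−P_1) × P_2 = 0.4182 × 0.0649 = 0.02714

0.027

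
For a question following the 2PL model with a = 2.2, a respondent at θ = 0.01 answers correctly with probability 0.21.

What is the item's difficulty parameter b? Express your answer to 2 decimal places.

0.61

P(θ) = 1 / (1 + exp(−a(θ − b)))
logit(0.21) = ln(0.21/0.79) = -1.3249
b = θ − logit/(a) = 0.01 − (-1.3249)/2.2000 = 0.6122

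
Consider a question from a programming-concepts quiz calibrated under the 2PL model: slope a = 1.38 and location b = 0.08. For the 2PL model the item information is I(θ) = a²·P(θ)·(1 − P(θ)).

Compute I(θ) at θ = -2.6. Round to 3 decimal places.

P = 1/(1+e^{3.6984}) = 0.0242
P(1−P) = 0.0242 × 0.9758 = 0.0236
I = a² × P(1−P) = 1.38² × 0.0236 = 0.04491

0.045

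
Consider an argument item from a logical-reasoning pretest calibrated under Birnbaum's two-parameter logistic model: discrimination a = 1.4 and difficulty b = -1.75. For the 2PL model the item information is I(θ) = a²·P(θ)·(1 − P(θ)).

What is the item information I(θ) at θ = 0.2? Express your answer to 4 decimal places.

P = 1/(1+e^{-2.7300}) = 0.9388
P(1−P) = 0.9388 × 0.0612 = 0.0575
I = a² × P(1−P) = 1.4² × 0.0575 = 0.11266

0.1127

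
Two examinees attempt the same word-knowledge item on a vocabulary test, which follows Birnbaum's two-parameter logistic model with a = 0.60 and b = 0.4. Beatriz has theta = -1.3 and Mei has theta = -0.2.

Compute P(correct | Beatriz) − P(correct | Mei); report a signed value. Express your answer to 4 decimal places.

-0.1459

P(theta) = 1 / (1 + exp(−a(theta − b)))
P(Beatriz) = 0.2650  [exponent -1.0200]
P(Mei) = 0.4110  [exponent -0.3600]
Difference = 0.2650 − 0.4110 = -0.1459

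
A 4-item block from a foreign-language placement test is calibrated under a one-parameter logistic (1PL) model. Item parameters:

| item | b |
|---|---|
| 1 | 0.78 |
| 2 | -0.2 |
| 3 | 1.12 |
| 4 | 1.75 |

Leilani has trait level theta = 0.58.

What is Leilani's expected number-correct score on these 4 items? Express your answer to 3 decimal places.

P(theta) = 1 / (1 + exp(−(theta − b)))
P_1 = 1/(1+e^{0.2000}) = 0.4502
P_2 = 1/(1+e^{-0.7800}) = 0.6857
P_3 = 1/(1+e^{0.5400}) = 0.3682
P_4 = 1/(1+e^{1.1700}) = 0.2369
E[score] = 0.4502 + 0.6857 + 0.3682 + 0.2369 = 1.7409

1.741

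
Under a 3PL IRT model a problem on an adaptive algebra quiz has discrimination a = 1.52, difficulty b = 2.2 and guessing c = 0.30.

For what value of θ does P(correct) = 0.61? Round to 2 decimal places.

2.05

P(θ) = c + (1 − c) · 1 / (1 + exp(−a(θ − b)))
Remove guessing floor: (0.61 − 0.30)/(1 − 0.30) = 0.4429
logit = ln(0.4429/0.5571) = -0.2296
θ = b + logit/(a) = 2.2 + (-0.2296)/1.5200 = 2.0490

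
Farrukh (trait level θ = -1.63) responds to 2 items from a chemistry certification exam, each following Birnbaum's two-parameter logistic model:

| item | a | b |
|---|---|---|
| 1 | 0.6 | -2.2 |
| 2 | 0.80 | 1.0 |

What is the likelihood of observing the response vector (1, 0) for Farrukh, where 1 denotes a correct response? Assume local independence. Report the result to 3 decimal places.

0.521

P(θ) = 1 / (1 + exp(−a(θ − b)))
P_1 = 1/(1+e^{-0.3420}) = 0.5847
P_2 = 1/(1+e^{2.1040}) = 0.1087
L = P_1 × (1−P_2) = 0.5847 × 0.8913 = 0.52112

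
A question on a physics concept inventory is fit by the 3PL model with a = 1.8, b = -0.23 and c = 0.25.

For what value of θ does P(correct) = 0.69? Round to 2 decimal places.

P(θ) = c + (1 − c) · 1 / (1 + exp(−a(θ − b)))
Remove guessing floor: (0.69 − 0.25)/(1 − 0.25) = 0.5867
logit = ln(0.5867/0.4133) = 0.3502
θ = b + logit/(a) = -0.23 + 0.3502/1.8000 = -0.0354

-0.04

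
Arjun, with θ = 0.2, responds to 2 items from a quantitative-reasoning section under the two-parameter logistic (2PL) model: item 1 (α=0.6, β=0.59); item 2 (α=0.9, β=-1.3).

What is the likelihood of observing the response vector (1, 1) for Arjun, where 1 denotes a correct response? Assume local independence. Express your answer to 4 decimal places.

P(θ) = 1 / (1 + exp(−α(θ − β)))
P_1 = 1/(1+e^{0.2340}) = 0.4418
P_2 = 1/(1+e^{-1.3500}) = 0.7941
L = P_1 × P_2 = 0.4418 × 0.7941 = 0.35082

0.3508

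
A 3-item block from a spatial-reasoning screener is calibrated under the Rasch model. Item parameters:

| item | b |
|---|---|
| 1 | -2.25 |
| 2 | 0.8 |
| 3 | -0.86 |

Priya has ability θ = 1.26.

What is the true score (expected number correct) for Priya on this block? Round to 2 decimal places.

2.48

P(θ) = 1 / (1 + exp(−(θ − b)))
P_1 = 1/(1+e^{-3.5100}) = 0.9710
P_2 = 1/(1+e^{-0.4600}) = 0.6130
P_3 = 1/(1+e^{-2.1200}) = 0.8928
E[score] = 0.9710 + 0.6130 + 0.8928 = 2.4768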